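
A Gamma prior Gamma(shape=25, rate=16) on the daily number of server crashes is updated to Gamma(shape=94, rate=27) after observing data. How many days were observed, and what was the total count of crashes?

n = 11 days with total 69 crashes

Gamma–Poisson conjugacy: posterior shape = α + Σxᵢ, posterior rate = β + n.
Matching: Σxᵢ = 94 − 25 = 69 and n = 27 − 16 = 11.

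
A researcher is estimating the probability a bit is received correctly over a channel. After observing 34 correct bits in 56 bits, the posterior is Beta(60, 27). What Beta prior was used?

Beta is conjugate to the binomial likelihood: posterior = Beta(α+s, β+f).
So α = 60 − 34 = 26 and β = 27 − 22 = 5.

Beta(26, 5)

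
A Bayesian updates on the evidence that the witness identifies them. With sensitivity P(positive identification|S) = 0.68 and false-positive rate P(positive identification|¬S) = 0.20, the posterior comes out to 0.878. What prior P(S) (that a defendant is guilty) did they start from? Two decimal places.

P(S) = 0.68

In odds form, posterior odds = prior odds × likelihood ratio, so prior odds = posterior odds ÷ LR.
Posterior odds = 0.878/(1−0.878) = 7.1967. LR = 0.68/0.20 = 3.4000.
Prior odds = 7.1967/3.4000 = 2.1167, so P(S) = 2.1167/(1+2.1167) ≈ 0.68.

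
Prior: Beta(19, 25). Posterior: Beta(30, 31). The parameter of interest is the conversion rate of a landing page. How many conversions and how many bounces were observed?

Under Beta–binomial conjugacy the posterior parameters are (α+s, β+f).
Match parameters: s=30−19=11, f=31−25=6.

11 conversions and 6 bounces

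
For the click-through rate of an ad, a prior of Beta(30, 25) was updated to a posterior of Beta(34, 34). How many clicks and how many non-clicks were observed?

Under Beta–binomial conjugacy the posterior parameters are (a+s, b+f).
So s = 34 − 30 = 4 and f = 34 − 25 = 9.

4 clicks and 9 non-clicks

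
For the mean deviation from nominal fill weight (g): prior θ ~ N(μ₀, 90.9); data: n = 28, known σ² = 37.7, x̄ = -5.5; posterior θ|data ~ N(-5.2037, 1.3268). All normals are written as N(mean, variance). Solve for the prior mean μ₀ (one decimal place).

With known observation variance, the Normal–Normal posterior has precision τ_n = τ₀ + n/σ² and mean μ_n = (τ₀μ₀ + (n/σ²)x̄)/τ_n.
Here τ₀ = 1/90.9 = 0.011001 and τ_data = 28/37.7 = 0.742706, so τ_n = 0.753707.
Rearranging for μ₀: μ₀ = (μ_n·τ_n − τ_data·x̄)/τ₀ = (-5.2037·0.753707 − 0.742706·-5.5) / 0.011001 = 0.162818/0.011001 ≈ 14.8.

μ₀ = 14.8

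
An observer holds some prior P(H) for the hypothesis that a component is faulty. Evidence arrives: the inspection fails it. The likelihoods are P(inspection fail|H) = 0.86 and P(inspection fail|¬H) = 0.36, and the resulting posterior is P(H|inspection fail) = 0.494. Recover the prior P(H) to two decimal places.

P(H) = 0.29

In odds form, posterior odds = prior odds × likelihood ratio, so prior odds = posterior odds ÷ LR.
Posterior odds = 0.494/(1−0.494) = 0.9763. LR = 0.86/0.36 = 2.3889.
Prior odds = 0.9763/2.3889 = 0.4087, so P(H) = 0.4087/(1+0.4087) ≈ 0.29.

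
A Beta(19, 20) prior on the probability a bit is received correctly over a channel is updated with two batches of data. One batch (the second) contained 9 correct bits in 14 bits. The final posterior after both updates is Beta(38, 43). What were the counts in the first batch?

10 correct bits and 18 errors

Because Beta–binomial updating is additive in the counts, the combined data contributed (α_post−α_prior, β_post−β_prior) successes and failures.
Total across both batches: 38−19=19 correct bits, 43−20=23 errors.
Subtract the second batch: 19−9=10 correct bits and 23−5=18 errors.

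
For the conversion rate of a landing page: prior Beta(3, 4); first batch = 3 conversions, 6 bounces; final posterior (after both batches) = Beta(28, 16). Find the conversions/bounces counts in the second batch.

22 conversions and 6 bounces

Because Beta–binomial updating is additive in the counts, the combined data contributed (α_post−α_prior, β_post−β_prior) successes and failures.
Total across both batches: 28−3=25 conversions, 16−4=12 bounces.
Subtract the first batch: 25−3=22 conversions and 12−6=6 bounces.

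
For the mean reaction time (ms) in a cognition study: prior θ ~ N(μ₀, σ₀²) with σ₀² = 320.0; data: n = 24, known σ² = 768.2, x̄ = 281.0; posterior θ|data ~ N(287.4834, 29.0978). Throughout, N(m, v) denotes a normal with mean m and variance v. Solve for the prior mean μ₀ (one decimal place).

With known observation variance, the Normal–Normal posterior has precision τ_n = τ₀ + n/σ² and mean μ_n = (τ₀μ₀ + (n/σ²)x̄)/τ_n.
Here τ₀ = 1/320.0 = 0.003125 and τ_data = 24/768.2 = 0.031242, so τ_n = 0.034367.
Rearranging for μ₀: μ₀ = (μ_n·τ_n − τ_data·x̄)/τ₀ = (287.4834·0.034367 − 0.031242·281.0) / 0.003125 = 1.100940/0.003125 ≈ 352.3.

μ₀ = 352.3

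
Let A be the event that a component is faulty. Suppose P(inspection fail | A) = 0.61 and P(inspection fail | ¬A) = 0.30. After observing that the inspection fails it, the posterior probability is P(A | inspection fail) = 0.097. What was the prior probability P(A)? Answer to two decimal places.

Bayes' rule in odds form gives O(A|E) = O(A)·[P(E|A)/P(E|¬A)], hence O(A) = O(A|E)/LR.
Posterior odds = 0.097/(1−0.097) = 0.1074. LR = 0.61/0.30 = 2.0333.
Prior odds = 0.1074/2.0333 = 0.0528, so P(A) = 0.0528/(1+0.0528) ≈ 0.05.

P(A) = 0.05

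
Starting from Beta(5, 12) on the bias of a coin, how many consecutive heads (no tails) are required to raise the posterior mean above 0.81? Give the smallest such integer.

After k heads and 0 tails the posterior is Beta(5+k, 12), with mean (5+k)/(5+12+k).
Set (5+k)/(17+k) > 0.81 and solve: k > (0.81·17 − 5)/(1 − 0.81) = 46.158.
The smallest integer exceeding 46.158 is 47, and checking k=47: (52)/(64) = 0.8125 > 0.81.

k = 47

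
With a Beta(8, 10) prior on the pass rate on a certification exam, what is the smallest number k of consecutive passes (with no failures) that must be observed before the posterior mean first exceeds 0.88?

k = 66

After k passes and 0 failures the posterior is Beta(8+k, 10), with mean (8+k)/(8+10+k).
Set (8+k)/(18+k) > 0.88 and solve: k > (0.88·18 − 8)/(1 − 0.88) = 65.333.
The smallest integer exceeding 65.333 is 66, and checking k=66: (74)/(84) = 0.8810 > 0.88.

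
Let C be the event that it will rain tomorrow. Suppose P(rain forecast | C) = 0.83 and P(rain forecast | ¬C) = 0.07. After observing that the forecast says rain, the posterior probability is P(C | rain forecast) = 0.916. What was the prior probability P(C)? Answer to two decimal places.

P(C) = 0.48

In odds form, posterior odds = prior odds × likelihood ratio, so prior odds = posterior odds ÷ LR.
Posterior odds = 0.916/(1−0.916) = 10.9048. LR = 0.83/0.07 = 11.8571.
Prior odds = 10.9048/11.8571 = 0.9197, so P(C) = 0.9197/(1+0.9197) ≈ 0.48.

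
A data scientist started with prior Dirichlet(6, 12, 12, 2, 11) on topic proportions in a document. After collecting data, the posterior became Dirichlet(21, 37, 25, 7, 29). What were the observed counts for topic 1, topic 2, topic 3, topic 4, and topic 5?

counts (15, 25, 13, 5, 18)

For a Dirichlet(α) prior with multinomial counts c, the posterior is Dirichlet(α + c) componentwise.
Counts are posterior − prior componentwise: 21−6=15, 37−12=25, 25−12=13, 7−2=5, 29−11=18.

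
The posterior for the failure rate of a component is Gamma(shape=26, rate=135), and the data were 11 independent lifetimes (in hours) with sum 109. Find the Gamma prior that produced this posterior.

For an exponential likelihood with a Gamma(α, β) prior on the rate, n observations with total T give posterior Gamma(α+n, β+T).
So α = 26 − 11 = 15 and β = 135 − 109 = 26.

Gamma(shape=15, rate=26)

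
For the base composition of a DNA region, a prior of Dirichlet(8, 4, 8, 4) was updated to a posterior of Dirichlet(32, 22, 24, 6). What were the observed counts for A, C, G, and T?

counts (24, 18, 16, 2)

For a Dirichlet(α) prior with multinomial counts c, the posterior is Dirichlet(α + c) componentwise.
Counts are posterior − prior componentwise: 32−8=24, 22−4=18, 24−8=16, 6−4=2.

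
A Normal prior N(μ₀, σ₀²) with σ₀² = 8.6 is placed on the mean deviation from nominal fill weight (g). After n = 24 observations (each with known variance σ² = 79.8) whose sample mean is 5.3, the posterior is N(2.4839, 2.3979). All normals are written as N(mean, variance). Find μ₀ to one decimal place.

μ₀ = -4.8

The posterior mean is a precision-weighted average: μ_n = (τ₀μ₀ + τ_data·x̄)/(τ₀+τ_data), with τ₀=1/σ₀² and τ_data=n/σ².
Here τ₀ = 1/8.6 = 0.116279 and τ_data = 24/79.8 = 0.300752, so τ_n = 0.417031.
Rearranging for μ₀: μ₀ = (μ_n·τ_n − τ_data·x̄)/τ₀ = (2.4839·0.417031 − 0.300752·5.3) / 0.116279 = -0.558122/0.116279 ≈ -4.8.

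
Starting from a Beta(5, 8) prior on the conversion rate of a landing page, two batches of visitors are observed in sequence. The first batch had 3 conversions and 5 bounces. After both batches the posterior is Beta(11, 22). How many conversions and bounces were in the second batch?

3 conversions and 9 bounces

Because Beta–binomial updating is additive in the counts, the combined data contributed (α_post−α_prior, β_post−β_prior) successes and failures.
Total across both batches: 11−5=6 conversions, 22−8=14 bounces.
Subtract the first batch: 6−3=3 conversions and 14−5=9 bounces.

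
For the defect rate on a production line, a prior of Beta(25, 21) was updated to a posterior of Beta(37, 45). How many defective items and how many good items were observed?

12 defective items and 24 good items

Beta is conjugate to the binomial likelihood: posterior = Beta(α+s, β+f).
Match parameters: s=37−25=12, f=45−21=24.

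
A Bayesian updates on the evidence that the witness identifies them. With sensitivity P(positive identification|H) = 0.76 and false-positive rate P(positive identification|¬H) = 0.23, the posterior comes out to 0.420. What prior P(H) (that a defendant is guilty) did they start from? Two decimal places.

In odds form, posterior odds = prior odds × likelihood ratio, so prior odds = posterior odds ÷ LR.
Posterior odds = 0.420/(1−0.420) = 0.7241. LR = 0.76/0.23 = 3.3043.
Prior odds = 0.7241/3.3043 = 0.2191, so P(H) = 0.2191/(1+0.2191) ≈ 0.18.

P(H) = 0.18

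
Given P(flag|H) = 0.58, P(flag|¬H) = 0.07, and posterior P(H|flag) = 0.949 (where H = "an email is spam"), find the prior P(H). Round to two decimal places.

P(H) = 0.69

In odds form, posterior odds = prior odds × likelihood ratio, so prior odds = posterior odds ÷ LR.
Posterior odds = 0.949/(1−0.949) = 18.6078. LR = 0.58/0.07 = 8.2857.
Prior odds = 18.6078/8.2857 = 2.2458, so P(H) = 2.2458/(1+2.2458) ≈ 0.69.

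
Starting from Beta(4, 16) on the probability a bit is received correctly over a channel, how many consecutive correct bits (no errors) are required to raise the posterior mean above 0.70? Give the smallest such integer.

After k correct bits and 0 errors the posterior is Beta(4+k, 16), with mean (4+k)/(4+16+k).
Set (4+k)/(20+k) > 0.70 and solve: k > (0.70·20 − 4)/(1 − 0.70) = 33.333.
The smallest integer exceeding 33.333 is 34.

k = 34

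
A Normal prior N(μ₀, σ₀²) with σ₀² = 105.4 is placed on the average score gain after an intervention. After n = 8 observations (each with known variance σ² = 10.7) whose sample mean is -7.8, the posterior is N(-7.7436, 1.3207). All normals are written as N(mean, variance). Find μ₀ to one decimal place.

μ₀ = -3.3

The posterior mean is a precision-weighted average: μ_n = (τ₀μ₀ + τ_data·x̄)/(τ₀+τ_data), with τ₀=1/σ₀² and τ_data=n/σ².
Here τ₀ = 1/105.4 = 0.009488 and τ_data = 8/10.7 = 0.747664, so τ_n = 0.757152.
Rearranging for μ₀: μ₀ = (μ_n·τ_n − τ_data·x̄)/τ₀ = (-7.7436·0.757152 − 0.747664·-7.8) / 0.009488 = -0.031303/0.009488 ≈ -3.3.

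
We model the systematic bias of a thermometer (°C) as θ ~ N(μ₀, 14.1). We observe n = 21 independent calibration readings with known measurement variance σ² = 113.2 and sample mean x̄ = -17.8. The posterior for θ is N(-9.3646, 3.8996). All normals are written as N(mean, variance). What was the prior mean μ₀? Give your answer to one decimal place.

μ₀ = 12.7

The posterior mean is a precision-weighted average: μ_n = (τ₀μ₀ + τ_data·x̄)/(τ₀+τ_data), with τ₀=1/σ₀² and τ_data=n/σ².
Here τ₀ = 1/14.1 = 0.070922 and τ_data = 21/113.2 = 0.185512, so τ_n = 0.256434.
Rearranging for μ₀: μ₀ = (μ_n·τ_n − τ_data·x̄)/τ₀ = (-9.3646·0.256434 − 0.185512·-17.8) / 0.070922 = 0.900712/0.070922 ≈ 12.7.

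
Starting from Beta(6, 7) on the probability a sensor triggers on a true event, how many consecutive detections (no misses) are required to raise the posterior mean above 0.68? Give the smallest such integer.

After k detections and 0 misses the posterior is Beta(6+k, 7), with mean (6+k)/(6+7+k).
Set (6+k)/(13+k) > 0.68 and solve: k > (0.68·13 − 6)/(1 − 0.68) = 8.875.
The smallest integer exceeding 8.875 is 9, and checking k=9: (15)/(22) = 0.6818 > 0.68.

k = 9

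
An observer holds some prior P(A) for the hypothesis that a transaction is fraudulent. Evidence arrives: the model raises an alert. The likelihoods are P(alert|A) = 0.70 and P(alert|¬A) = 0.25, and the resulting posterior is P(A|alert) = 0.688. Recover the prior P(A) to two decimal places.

P(A) = 0.44

In odds form, posterior odds = prior odds × likelihood ratio, so prior odds = posterior odds ÷ LR.
Posterior odds = 0.688/(1−0.688) = 2.2051. LR = 0.70/0.25 = 2.8000.
Prior odds = 2.2051/2.8000 = 0.7875, so P(A) = 0.7875/(1+0.7875) ≈ 0.44.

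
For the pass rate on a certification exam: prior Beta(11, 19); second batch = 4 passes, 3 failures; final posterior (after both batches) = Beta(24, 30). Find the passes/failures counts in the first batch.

9 passes and 8 failures

Because Beta–binomial updating is additive in the counts, the combined data contributed (α_post−α_prior, β_post−β_prior) successes and failures.
Total across both batches: 24−11=13 passes, 30−19=11 failures.
Subtract the second batch: 13−4=9 passes and 11−3=8 failures.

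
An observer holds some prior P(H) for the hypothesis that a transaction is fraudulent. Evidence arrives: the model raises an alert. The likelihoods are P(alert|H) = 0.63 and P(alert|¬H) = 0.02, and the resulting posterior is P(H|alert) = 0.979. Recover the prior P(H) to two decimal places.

P(H) = 0.60

Bayes' rule in odds form gives O(H|E) = O(H)·[P(E|H)/P(E|¬H)], hence O(H) = O(H|E)/LR.
Posterior odds = 0.979/(1−0.979) = 46.6190. LR = 0.63/0.02 = 31.5000.
Prior odds = 46.6190/31.5000 = 1.4800, so P(H) = 1.4800/(1+1.4800) ≈ 0.60.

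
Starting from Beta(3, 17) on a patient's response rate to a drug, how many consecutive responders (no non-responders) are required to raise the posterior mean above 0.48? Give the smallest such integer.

k = 13

After k responders and 0 non-responders the posterior is Beta(3+k, 17), with mean (3+k)/(3+17+k).
Set (3+k)/(20+k) > 0.48 and solve: k > (0.48·20 − 3)/(1 − 0.48) = 12.692.
The smallest integer exceeding 12.692 is 13, and checking k=13: (16)/(33) = 0.4848 > 0.48.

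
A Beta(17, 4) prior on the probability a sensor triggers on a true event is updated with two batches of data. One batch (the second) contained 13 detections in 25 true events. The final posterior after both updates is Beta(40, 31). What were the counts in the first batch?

10 detections and 15 misses

Because Beta–binomial updating is additive in the counts, the combined data contributed (α_post−α_prior, β_post−β_prior) successes and failures.
Total across both batches: 40−17=23 detections, 31−4=27 misses.
Subtract the second batch: 23−13=10 detections and 27−12=15 misses.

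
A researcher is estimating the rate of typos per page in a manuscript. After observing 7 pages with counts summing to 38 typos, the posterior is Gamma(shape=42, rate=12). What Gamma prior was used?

Gamma(shape=4, rate=5)

Gamma–Poisson conjugacy: posterior shape = α + Σxᵢ, posterior rate = β + n.
So α = 42 − 38 = 4 and β = 12 − 7 = 5.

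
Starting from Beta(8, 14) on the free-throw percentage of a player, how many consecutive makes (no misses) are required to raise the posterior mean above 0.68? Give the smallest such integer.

k = 22

After k makes and 0 misses the posterior is Beta(8+k, 14), with mean (8+k)/(8+14+k).
Set (8+k)/(22+k) > 0.68 and solve: k > (0.68·22 − 8)/(1 − 0.68) = 21.750.
The smallest integer exceeding 21.750 is 22.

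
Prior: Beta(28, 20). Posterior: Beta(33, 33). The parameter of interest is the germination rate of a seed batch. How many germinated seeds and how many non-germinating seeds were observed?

Under Beta–binomial conjugacy the posterior parameters are (α+s, β+f).
Match parameters: s=33−28=5, f=33−20=13.

5 germinated seeds and 13 non-germinating seeds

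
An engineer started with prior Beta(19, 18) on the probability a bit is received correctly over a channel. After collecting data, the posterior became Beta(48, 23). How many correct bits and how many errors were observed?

29 correct bits and 5 errors

Beta is conjugate to the binomial likelihood: posterior = Beta(α+s, β+f).
So s = 48 − 19 = 29 and f = 23 − 18 = 5.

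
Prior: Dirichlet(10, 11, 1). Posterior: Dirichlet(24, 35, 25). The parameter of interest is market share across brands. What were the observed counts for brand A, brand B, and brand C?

For a Dirichlet(α) prior with multinomial counts c, the posterior is Dirichlet(α + c) componentwise.
Counts are posterior − prior componentwise: 24−10=14, 35−11=24, 25−1=24.

counts (14, 24, 24)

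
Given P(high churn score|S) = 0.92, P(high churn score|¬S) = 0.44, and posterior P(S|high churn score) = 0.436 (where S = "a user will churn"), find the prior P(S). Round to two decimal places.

P(S) = 0.27

Bayes' rule in odds form gives O(S|E) = O(S)·[P(E|S)/P(E|¬S)], hence O(S) = O(S|E)/LR.
Posterior odds = 0.436/(1−0.436) = 0.7730. LR = 0.92/0.44 = 2.0909.
Prior odds = 0.7730/2.0909 = 0.3697, so P(S) = 0.3697/(1+0.3697) ≈ 0.27.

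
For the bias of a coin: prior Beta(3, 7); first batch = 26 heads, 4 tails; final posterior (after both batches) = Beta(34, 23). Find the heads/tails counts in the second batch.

5 heads and 12 tails

Sequential conjugate updates are equivalent to a single update on the pooled data, so total successes = posterior α − prior α and total failures = posterior β − prior β.
Total across both batches: 34−3=31 heads, 23−7=16 tails.
Subtract the first batch: 31−26=5 heads and 16−4=12 tails.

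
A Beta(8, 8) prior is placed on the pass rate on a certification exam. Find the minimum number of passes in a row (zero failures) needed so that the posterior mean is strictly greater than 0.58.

After k passes and 0 failures the posterior is Beta(8+k, 8), with mean (8+k)/(8+8+k).
Set (8+k)/(16+k) > 0.58 and solve: k > (0.58·16 − 8)/(1 − 0.58) = 3.048.
The smallest integer exceeding 3.048 is 4.

k = 4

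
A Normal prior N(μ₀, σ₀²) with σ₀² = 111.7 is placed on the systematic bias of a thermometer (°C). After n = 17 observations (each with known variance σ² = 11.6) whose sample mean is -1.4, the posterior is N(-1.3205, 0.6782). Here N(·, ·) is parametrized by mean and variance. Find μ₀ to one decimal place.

The posterior mean is a precision-weighted average: μ_n = (τ₀μ₀ + τ_data·x̄)/(τ₀+τ_data), with τ₀=1/σ₀² and τ_data=n/σ².
Here τ₀ = 1/111.7 = 0.008953 and τ_data = 17/11.6 = 1.465517, so τ_n = 1.474470.
Rearranging for μ₀: μ₀ = (μ_n·τ_n − τ_data·x̄)/τ₀ = (-1.3205·1.474470 − 1.465517·-1.4) / 0.008953 = 0.104686/0.008953 ≈ 11.7.

μ₀ = 11.7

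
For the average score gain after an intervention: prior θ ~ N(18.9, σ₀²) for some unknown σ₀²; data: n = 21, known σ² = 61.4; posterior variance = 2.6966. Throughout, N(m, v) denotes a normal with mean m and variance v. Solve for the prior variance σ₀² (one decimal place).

σ₀² = 34.7

Posterior precision equals prior precision plus data precision: 1/σ_n² = 1/σ₀² + n/σ².
So 1/σ₀² = 1/2.6966 − 21/61.4 = 0.370837 − 0.342020 = 0.028817.
Hence σ₀² = 1/0.028817 ≈ 34.7.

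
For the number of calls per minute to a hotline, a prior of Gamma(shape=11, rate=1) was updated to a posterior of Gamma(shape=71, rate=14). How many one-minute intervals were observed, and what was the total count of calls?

n = 13 one-minute intervals with total 60 calls

A Gamma(α, β) prior (rate parametrization) on a Poisson rate with n observations summing to S gives posterior Gamma(α+S, β+n).
Matching: Σxᵢ = 71 − 11 = 60 and n = 14 − 1 = 13.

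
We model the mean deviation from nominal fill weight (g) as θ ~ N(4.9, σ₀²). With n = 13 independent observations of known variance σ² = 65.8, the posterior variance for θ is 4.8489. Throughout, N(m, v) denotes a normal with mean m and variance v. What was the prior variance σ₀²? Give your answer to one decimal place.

For the Normal–Normal model with known σ², precisions add: τ_n = τ₀ + n/σ².
So 1/σ₀² = 1/4.8489 − 13/65.8 = 0.206232 − 0.197568 = 0.008664.
Hence σ₀² = 1/0.008664 ≈ 115.4.

σ₀² = 115.4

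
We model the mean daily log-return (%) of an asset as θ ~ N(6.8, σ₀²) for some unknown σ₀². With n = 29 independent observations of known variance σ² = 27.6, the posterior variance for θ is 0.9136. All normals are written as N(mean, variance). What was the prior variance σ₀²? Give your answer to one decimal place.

Posterior precision equals prior precision plus data precision: 1/σ_n² = 1/σ₀² + n/σ².
So 1/σ₀² = 1/0.9136 − 29/27.6 = 1.094571 − 1.050725 = 0.043846.
Hence σ₀² = 1/0.043846 ≈ 22.8.

σ₀² = 22.8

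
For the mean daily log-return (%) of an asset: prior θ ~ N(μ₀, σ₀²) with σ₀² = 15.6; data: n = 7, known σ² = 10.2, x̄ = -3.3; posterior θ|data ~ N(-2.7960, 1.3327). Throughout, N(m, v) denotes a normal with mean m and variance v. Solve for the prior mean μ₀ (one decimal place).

μ₀ = 2.6

The posterior mean is a precision-weighted average: μ_n = (τ₀μ₀ + τ_data·x̄)/(τ₀+τ_data), with τ₀=1/σ₀² and τ_data=n/σ².
Here τ₀ = 1/15.6 = 0.064103 and τ_data = 7/10.2 = 0.686275, so τ_n = 0.750378.
Rearranging for μ₀: μ₀ = (μ_n·τ_n − τ_data·x̄)/τ₀ = (-2.7960·0.750378 − 0.686275·-3.3) / 0.064103 = 0.166651/0.064103 ≈ 2.6.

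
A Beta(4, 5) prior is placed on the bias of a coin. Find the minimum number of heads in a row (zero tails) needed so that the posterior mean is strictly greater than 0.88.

k = 33

After k heads and 0 tails the posterior is Beta(4+k, 5), with mean (4+k)/(4+5+k).
Set (4+k)/(9+k) > 0.88 and solve: k > (0.88·9 − 4)/(1 − 0.88) = 32.667.
The smallest integer exceeding 32.667 is 33, and checking k=33: (37)/(42) = 0.8810 > 0.88.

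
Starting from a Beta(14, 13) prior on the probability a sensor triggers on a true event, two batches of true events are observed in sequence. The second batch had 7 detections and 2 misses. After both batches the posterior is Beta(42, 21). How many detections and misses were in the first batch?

Sequential conjugate updates are equivalent to a single update on the pooled data, so total successes = posterior α − prior α and total failures = posterior β − prior β.
Total across both batches: 42−14=28 detections, 21−13=8 misses.
Subtract the second batch: 28−7=21 detections and 8−2=6 misses.

21 detections and 6 misses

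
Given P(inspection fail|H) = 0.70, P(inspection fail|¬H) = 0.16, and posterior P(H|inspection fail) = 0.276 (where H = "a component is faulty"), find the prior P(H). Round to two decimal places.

P(H) = 0.08

In odds form, posterior odds = prior odds × likelihood ratio, so prior odds = posterior odds ÷ LR.
Posterior odds = 0.276/(1−0.276) = 0.3812. LR = 0.70/0.16 = 4.3750.
Prior odds = 0.3812/4.3750 = 0.0871, so P(H) = 0.0871/(1+0.0871) ≈ 0.08.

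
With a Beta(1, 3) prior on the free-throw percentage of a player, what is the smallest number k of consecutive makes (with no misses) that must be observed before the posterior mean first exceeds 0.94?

After k makes and 0 misses the posterior is Beta(1+k, 3), with mean (1+k)/(1+3+k).
Set (1+k)/(4+k) > 0.94 and solve: k > (0.94·4 − 1)/(1 − 0.94) = 46.000.
The smallest integer exceeding 46.000 is 47, and checking k=47: (48)/(51) = 0.9412 > 0.94.

k = 47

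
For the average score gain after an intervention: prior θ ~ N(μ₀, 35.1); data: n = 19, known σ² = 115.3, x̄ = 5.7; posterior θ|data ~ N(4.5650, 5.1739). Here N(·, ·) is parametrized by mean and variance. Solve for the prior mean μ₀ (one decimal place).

With known observation variance, the Normal–Normal posterior has precision τ_n = τ₀ + n/σ² and mean μ_n = (τ₀μ₀ + (n/σ²)x̄)/τ_n.
Here τ₀ = 1/35.1 = 0.028490 and τ_data = 19/115.3 = 0.164788, so τ_n = 0.193278.
Rearranging for μ₀: μ₀ = (μ_n·τ_n − τ_data·x̄)/τ₀ = (4.5650·0.193278 − 0.164788·5.7) / 0.028490 = -0.056978/0.028490 ≈ -2.0.

μ₀ = -2.0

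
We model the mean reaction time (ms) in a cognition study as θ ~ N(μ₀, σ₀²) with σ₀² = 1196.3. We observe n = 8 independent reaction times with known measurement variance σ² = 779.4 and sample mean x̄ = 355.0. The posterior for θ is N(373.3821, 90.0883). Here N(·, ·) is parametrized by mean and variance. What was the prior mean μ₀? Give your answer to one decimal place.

μ₀ = 599.1

With known observation variance, the Normal–Normal posterior has precision τ_n = τ₀ + n/σ² and mean μ_n = (τ₀μ₀ + (n/σ²)x̄)/τ_n.
Here τ₀ = 1/1196.3 = 0.000836 and τ_data = 8/779.4 = 0.010264, so τ_n = 0.011100.
Rearranging for μ₀: μ₀ = (μ_n·τ_n − τ_data·x̄)/τ₀ = (373.3821·0.011100 − 0.010264·355.0) / 0.000836 = 0.500821/0.000836 ≈ 599.1.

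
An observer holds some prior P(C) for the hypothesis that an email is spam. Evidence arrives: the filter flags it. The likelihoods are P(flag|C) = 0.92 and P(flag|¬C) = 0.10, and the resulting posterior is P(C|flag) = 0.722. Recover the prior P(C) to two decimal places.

Bayes' rule in odds form gives O(C|E) = O(C)·[P(E|C)/P(E|¬C)], hence O(C) = O(C|E)/LR.
Posterior odds = 0.722/(1−0.722) = 2.5971. LR = 0.92/0.10 = 9.2000.
Prior odds = 2.5971/9.2000 = 0.2823, so P(C) = 0.2823/(1+0.2823) ≈ 0.22.

P(C) = 0.22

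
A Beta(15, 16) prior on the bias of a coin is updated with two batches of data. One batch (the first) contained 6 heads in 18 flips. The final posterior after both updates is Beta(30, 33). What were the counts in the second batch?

9 heads and 5 tails

Sequential conjugate updates are equivalent to a single update on the pooled data, so total successes = posterior α − prior α and total failures = posterior β − prior β.
Total across both batches: 30−15=15 heads, 33−16=17 tails.
Subtract the first batch: 15−6=9 heads and 17−12=5 tails.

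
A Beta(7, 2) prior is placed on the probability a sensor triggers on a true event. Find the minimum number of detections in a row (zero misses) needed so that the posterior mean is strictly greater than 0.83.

After k detections and 0 misses the posterior is Beta(7+k, 2), with mean (7+k)/(7+2+k).
Set (7+k)/(9+k) > 0.83 and solve: k > (0.83·9 − 7)/(1 − 0.83) = 2.765.
The smallest integer exceeding 2.765 is 3, and checking k=3: (10)/(12) = 0.8333 > 0.83.

k = 3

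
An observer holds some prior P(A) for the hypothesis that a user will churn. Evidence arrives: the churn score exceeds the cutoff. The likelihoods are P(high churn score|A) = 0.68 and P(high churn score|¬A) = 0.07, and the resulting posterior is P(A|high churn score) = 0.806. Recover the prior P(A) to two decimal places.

P(A) = 0.30

Bayes' rule in odds form gives O(A|E) = O(A)·[P(E|A)/P(E|¬A)], hence O(A) = O(A|E)/LR.
Posterior odds = 0.806/(1−0.806) = 4.1546. LR = 0.68/0.07 = 9.7143.
Prior odds = 4.1546/9.7143 = 0.4277, so P(A) = 0.4277/(1+0.4277) ≈ 0.30.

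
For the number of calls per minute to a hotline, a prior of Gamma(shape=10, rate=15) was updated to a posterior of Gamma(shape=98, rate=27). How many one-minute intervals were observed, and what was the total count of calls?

Gamma–Poisson conjugacy: posterior shape = α + Σxᵢ, posterior rate = β + n.
Matching: Σxᵢ = 98 − 10 = 88 and n = 27 − 15 = 12.

n = 12 one-minute intervals with total 88 calls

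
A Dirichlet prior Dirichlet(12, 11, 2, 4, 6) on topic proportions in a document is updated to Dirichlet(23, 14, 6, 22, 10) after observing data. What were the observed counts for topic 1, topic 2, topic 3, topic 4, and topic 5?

For a Dirichlet(α) prior with multinomial counts c, the posterior is Dirichlet(α + c) componentwise.
Counts are posterior − prior componentwise: 23−12=11, 14−11=3, 6−2=4, 22−4=18, 10−6=4.

counts (11, 3, 4, 18, 4)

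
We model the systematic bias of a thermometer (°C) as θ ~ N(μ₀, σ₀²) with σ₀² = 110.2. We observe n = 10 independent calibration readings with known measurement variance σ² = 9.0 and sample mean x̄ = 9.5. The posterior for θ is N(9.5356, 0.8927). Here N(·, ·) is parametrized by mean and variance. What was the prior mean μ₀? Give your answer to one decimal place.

The posterior mean is a precision-weighted average: μ_n = (τ₀μ₀ + τ_data·x̄)/(τ₀+τ_data), with τ₀=1/σ₀² and τ_data=n/σ².
Here τ₀ = 1/110.2 = 0.009074 and τ_data = 10/9.0 = 1.111111, so τ_n = 1.120185.
Rearranging for μ₀: μ₀ = (μ_n·τ_n − τ_data·x̄)/τ₀ = (9.5356·1.120185 − 1.111111·9.5) / 0.009074 = 0.126082/0.009074 ≈ 13.9.

μ₀ = 13.9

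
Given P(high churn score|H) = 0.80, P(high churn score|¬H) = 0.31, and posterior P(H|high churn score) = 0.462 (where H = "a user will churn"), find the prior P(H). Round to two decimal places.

P(H) = 0.25

Bayes' rule in odds form gives O(H|E) = O(H)·[P(E|H)/P(E|¬H)], hence O(H) = O(H|E)/LR.
Posterior odds = 0.462/(1−0.462) = 0.8587. LR = 0.80/0.31 = 2.5806.
Prior odds = 0.8587/2.5806 = 0.3328, so P(H) = 0.3328/(1+0.3328) ≈ 0.25.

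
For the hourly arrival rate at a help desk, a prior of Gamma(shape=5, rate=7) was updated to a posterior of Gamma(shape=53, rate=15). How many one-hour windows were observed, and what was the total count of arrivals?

Gamma–Poisson conjugacy: posterior shape = α + Σxᵢ, posterior rate = β + n.
Matching: Σxᵢ = 53 − 5 = 48 and n = 15 − 7 = 8.

n = 8 one-hour windows with total 48 arrivals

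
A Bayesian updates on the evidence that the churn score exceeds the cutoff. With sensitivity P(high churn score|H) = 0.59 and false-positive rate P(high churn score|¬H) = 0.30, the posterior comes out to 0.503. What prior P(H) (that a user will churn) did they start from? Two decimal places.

P(H) = 0.34

In odds form, posterior odds = prior odds × likelihood ratio, so prior odds = posterior odds ÷ LR.
Posterior odds = 0.503/(1−0.503) = 1.0121. LR = 0.59/0.30 = 1.9667.
Prior odds = 1.0121/1.9667 = 0.5146, so P(H) = 0.5146/(1+0.5146) ≈ 0.34.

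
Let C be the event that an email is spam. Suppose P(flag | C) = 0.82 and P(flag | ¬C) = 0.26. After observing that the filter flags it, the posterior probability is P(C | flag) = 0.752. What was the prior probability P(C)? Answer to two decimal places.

Bayes' rule in odds form gives O(C|E) = O(C)·[P(E|C)/P(E|¬C)], hence O(C) = O(C|E)/LR.
Posterior odds = 0.752/(1−0.752) = 3.0323. LR = 0.82/0.26 = 3.1538.
Prior odds = 3.0323/3.1538 = 0.9615, so P(C) = 0.9615/(1+0.9615) ≈ 0.49.

P(C) = 0.49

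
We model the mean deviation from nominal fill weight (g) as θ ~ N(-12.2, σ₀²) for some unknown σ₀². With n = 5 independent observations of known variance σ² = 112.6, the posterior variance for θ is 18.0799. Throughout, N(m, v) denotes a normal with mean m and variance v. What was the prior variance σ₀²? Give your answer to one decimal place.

Posterior precision equals prior precision plus data precision: 1/σ_n² = 1/σ₀² + n/σ².
So 1/σ₀² = 1/18.0799 − 5/112.6 = 0.055310 − 0.044405 = 0.010905.
Hence σ₀² = 1/0.010905 ≈ 91.7.

σ₀² = 91.7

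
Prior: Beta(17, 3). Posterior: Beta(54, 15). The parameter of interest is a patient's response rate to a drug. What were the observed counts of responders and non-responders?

37 responders and 12 non-responders

Beta is conjugate to the binomial likelihood: posterior = Beta(a+s, b+f).
So s = 54 − 17 = 37 and f = 15 − 3 = 12.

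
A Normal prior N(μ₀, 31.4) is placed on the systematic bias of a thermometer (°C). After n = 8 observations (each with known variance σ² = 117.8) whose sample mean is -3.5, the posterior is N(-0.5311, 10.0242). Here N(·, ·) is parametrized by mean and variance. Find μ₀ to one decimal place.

The posterior mean is a precision-weighted average: μ_n = (τ₀μ₀ + τ_data·x̄)/(τ₀+τ_data), with τ₀=1/σ₀² and τ_data=n/σ².
Here τ₀ = 1/31.4 = 0.031847 and τ_data = 8/117.8 = 0.067912, so τ_n = 0.099759.
Rearranging for μ₀: μ₀ = (μ_n·τ_n − τ_data·x̄)/τ₀ = (-0.5311·0.099759 − 0.067912·-3.5) / 0.031847 = 0.184710/0.031847 ≈ 5.8.

μ₀ = 5.8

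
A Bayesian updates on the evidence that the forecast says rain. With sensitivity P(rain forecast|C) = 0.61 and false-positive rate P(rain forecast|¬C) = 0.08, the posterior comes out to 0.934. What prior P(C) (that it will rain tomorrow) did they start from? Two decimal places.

P(C) = 0.65

In odds form, posterior odds = prior odds × likelihood ratio, so prior odds = posterior odds ÷ LR.
Posterior odds = 0.934/(1−0.934) = 14.1515. LR = 0.61/0.08 = 7.6250.
Prior odds = 14.1515/7.6250 = 1.8559, so P(C) = 1.8559/(1+1.8559) ≈ 0.65.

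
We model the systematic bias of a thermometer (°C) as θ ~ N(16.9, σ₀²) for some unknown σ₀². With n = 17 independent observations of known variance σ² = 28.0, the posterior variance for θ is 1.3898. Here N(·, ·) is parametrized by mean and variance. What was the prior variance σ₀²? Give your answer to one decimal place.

Posterior precision equals prior precision plus data precision: 1/σ_n² = 1/σ₀² + n/σ².
So 1/σ₀² = 1/1.3898 − 17/28.0 = 0.719528 − 0.607143 = 0.112385.
Hence σ₀² = 1/0.112385 ≈ 8.9.

σ₀² = 8.9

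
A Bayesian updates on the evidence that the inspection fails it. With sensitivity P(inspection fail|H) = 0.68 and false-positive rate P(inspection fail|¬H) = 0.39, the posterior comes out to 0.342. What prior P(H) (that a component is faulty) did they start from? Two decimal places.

Bayes' rule in odds form gives O(H|E) = O(H)·[P(E|H)/P(E|¬H)], hence O(H) = O(H|E)/LR.
Posterior odds = 0.342/(1−0.342) = 0.5198. LR = 0.68/0.39 = 1.7436.
Prior odds = 0.5198/1.7436 = 0.2981, so P(H) = 0.2981/(1+0.2981) ≈ 0.23.

P(H) = 0.23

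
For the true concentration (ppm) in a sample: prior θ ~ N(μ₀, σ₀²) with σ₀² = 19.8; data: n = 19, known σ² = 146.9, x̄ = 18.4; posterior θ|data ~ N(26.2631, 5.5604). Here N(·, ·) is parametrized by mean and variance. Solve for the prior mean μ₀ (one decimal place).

The posterior mean is a precision-weighted average: μ_n = (τ₀μ₀ + τ_data·x̄)/(τ₀+τ_data), with τ₀=1/σ₀² and τ_data=n/σ².
Here τ₀ = 1/19.8 = 0.050505 and τ_data = 19/146.9 = 0.129340, so τ_n = 0.179845.
Rearranging for μ₀: μ₀ = (μ_n·τ_n − τ_data·x̄)/τ₀ = (26.2631·0.179845 − 0.129340·18.4) / 0.050505 = 2.343431/0.050505 ≈ 46.4.

μ₀ = 46.4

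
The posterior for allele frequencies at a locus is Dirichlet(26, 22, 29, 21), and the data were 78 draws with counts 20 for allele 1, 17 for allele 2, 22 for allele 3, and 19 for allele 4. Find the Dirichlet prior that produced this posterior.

Dirichlet(6, 5, 7, 2)

For a Dirichlet(α) prior with multinomial counts c, the posterior is Dirichlet(α + c) componentwise.
Subtract each count from the matching posterior parameter: 26−20=6, 22−17=5, 29−22=7, 21−19=2.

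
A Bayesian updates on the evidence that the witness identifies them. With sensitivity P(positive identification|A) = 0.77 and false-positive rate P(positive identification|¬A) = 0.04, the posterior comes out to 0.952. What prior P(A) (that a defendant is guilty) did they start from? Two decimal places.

In odds form, posterior odds = prior odds × likelihood ratio, so prior odds = posterior odds ÷ LR.
Posterior odds = 0.952/(1−0.952) = 19.8333. LR = 0.77/0.04 = 19.2500.
Prior odds = 19.8333/19.2500 = 1.0303, so P(A) = 1.0303/(1+1.0303) ≈ 0.51.

P(A) = 0.51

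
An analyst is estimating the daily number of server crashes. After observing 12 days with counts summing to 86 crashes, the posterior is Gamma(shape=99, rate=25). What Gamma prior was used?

Gamma(shape=13, rate=13)

Gamma–Poisson conjugacy: posterior shape = α + Σxᵢ, posterior rate = β + n.
So α = 99 − 86 = 13 and β = 25 − 12 = 13.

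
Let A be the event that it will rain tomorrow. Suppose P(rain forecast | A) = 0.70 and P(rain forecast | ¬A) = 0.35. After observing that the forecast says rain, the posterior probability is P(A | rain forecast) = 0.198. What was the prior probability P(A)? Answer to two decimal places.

In odds form, posterior odds = prior odds × likelihood ratio, so prior odds = posterior odds ÷ LR.
Posterior odds = 0.198/(1−0.198) = 0.2469. LR = 0.70/0.35 = 2.0000.
Prior odds = 0.2469/2.0000 = 0.1235, so P(A) = 0.1235/(1+0.1235) ≈ 0.11.

P(A) = 0.11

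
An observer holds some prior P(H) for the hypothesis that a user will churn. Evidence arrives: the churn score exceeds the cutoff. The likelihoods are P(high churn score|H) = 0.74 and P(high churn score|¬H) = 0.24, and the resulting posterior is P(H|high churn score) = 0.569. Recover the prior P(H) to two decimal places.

P(H) = 0.30

In odds form, posterior odds = prior odds × likelihood ratio, so prior odds = posterior odds ÷ LR.
Posterior odds = 0.569/(1−0.569) = 1.3202. LR = 0.74/0.24 = 3.0833.
Prior odds = 1.3202/3.0833 = 0.4282, so P(H) = 0.4282/(1+0.4282) ≈ 0.30.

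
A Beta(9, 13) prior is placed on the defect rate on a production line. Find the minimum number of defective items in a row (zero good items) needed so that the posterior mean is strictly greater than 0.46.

After k defective items and 0 good items the posterior is Beta(9+k, 13), with mean (9+k)/(9+13+k).
Set (9+k)/(22+k) > 0.46 and solve: k > (0.46·22 − 9)/(1 − 0.46) = 2.074.
The smallest integer exceeding 2.074 is 3, and checking k=3: (12)/(25) = 0.4800 > 0.46.

k = 3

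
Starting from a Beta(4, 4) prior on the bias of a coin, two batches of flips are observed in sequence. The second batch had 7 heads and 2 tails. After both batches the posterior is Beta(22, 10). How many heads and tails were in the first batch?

Sequential conjugate updates are equivalent to a single update on the pooled data, so total successes = posterior α − prior α and total failures = posterior β − prior β.
Total across both batches: 22−4=18 heads, 10−4=6 tails.
Subtract the second batch: 18−7=11 heads and 6−2=4 tails.

11 heads and 4 tails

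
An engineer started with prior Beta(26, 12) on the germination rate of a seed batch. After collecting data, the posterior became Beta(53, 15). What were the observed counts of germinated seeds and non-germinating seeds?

Beta is conjugate to the binomial likelihood: posterior = Beta(a+s, b+f).
So s = 53 − 26 = 27 and f = 15 − 12 = 3.

27 germinated seeds and 3 non-germinating seeds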